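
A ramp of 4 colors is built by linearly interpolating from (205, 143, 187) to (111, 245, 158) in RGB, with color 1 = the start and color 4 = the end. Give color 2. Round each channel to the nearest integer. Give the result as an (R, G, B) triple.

(174, 177, 177)

With 4 swatches and endpoints inclusive, swatch 2 sits at t = (2 − 1)/(4 − 1) = 1/3 ≈ 0.3333.
R = 205 + 0.3333 × (111 − 205) = 173.67 → 174
G = 143 + 0.3333 × (245 − 143) = 176.997 → 177
B = 187 + 0.3333 × (158 − 187) = 177.334 → 177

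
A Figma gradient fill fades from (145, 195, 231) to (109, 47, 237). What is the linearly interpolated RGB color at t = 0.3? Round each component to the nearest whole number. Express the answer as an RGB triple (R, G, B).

(134, 151, 233)

R = 145 + 0.3 × (109 − 145) = 145 + 0.3 × -36 = 134.2 → 134
G = 195 + 0.3 × (47 − 195) = 195 + 0.3 × -148 = 150.6 → 151
B = 231 + 0.3 × (237 − 231) = 231 + 0.3 × 6 = 232.8 → 233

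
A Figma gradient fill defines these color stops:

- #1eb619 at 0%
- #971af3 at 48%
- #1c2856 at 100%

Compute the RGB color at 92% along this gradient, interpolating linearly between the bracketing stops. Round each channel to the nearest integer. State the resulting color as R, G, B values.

(47, 38, 110)

92% lies between the 48% and 100% stops, so the local fraction is t = (92 − 48)/(100 − 48) = 44/52 ≈ 0.8462.
#971af3 → (151, 26, 243); #1c2856 → (28, 40, 86).
R = 151 + 0.8462 × (28 − 151) = 46.917 → 47
G = 26 + 0.8462 × (40 − 26) = 37.847 → 38
B = 243 + 0.8462 × (86 − 243) = 110.147 → 110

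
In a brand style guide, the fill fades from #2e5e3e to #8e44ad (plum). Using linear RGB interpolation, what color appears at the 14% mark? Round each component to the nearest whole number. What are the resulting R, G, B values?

(59, 90, 78)

#2e5e3e → (46, 94, 62); #8e44ad → (142, 68, 173).
14% corresponds to t = 0.14.
R = 46 + 0.14 × (142 − 46) = 46 + 0.14 × 96 = 59.44 → 59
G = 94 + 0.14 × (68 − 94) = 94 + 0.14 × -26 = 90.36 → 90
B = 62 + 0.14 × (173 − 62) = 62 + 0.14 × 111 = 77.54 → 78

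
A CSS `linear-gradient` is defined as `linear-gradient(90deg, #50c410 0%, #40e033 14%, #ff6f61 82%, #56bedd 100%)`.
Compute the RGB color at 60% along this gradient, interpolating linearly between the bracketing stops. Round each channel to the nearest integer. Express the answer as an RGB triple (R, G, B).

(193, 148, 82)

60% lies between the 14% and 82% stops, so the local fraction is t = (60 − 14)/(82 − 14) = 46/68 ≈ 0.6765.
#40e033 → (64, 224, 51); #ff6f61 → (255, 111, 97).
R = 64 + 0.6765 × (255 − 64) = 193.212 → 193
G = 224 + 0.6765 × (111 − 224) = 147.555 → 148
B = 51 + 0.6765 × (97 − 51) = 82.119 → 82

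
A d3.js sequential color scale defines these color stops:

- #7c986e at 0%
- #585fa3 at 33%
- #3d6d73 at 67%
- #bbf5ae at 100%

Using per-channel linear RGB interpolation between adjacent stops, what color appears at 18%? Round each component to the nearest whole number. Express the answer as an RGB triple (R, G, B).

(104, 121, 139)

18% lies between the 0% and 33% stops, so the local fraction is t = (18 − 0)/(33 − 0) = 18/33 ≈ 0.5455.
#7c986e → (124, 152, 110); #585fa3 → (88, 95, 163).
R = 124 + 0.5455 × (88 − 124) = 104.362 → 104
G = 152 + 0.5455 × (95 − 152) = 120.906 → 121
B = 110 + 0.5455 × (163 − 110) = 138.911 → 139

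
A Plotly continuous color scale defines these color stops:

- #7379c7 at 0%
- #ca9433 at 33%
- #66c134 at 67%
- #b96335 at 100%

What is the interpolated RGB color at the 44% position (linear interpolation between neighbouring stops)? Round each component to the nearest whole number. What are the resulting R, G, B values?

(170, 163, 51)

44% lies between the 33% and 67% stops, so the local fraction is t = (44 − 33)/(67 − 33) = 11/34 ≈ 0.3235.
#ca9433 → (202, 148, 51); #66c134 → (102, 193, 52).
R = 202 + 0.3235 × (102 − 202) = 169.65 → 170
G = 148 + 0.3235 × (193 − 148) = 162.558 → 163
B = 51 + 0.3235 × (52 − 51) = 51.324 → 51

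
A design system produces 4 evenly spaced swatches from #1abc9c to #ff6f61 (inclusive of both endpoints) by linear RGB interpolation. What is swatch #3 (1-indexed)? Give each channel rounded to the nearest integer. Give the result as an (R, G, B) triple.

(179, 137, 117)

With 4 swatches and endpoints inclusive, swatch 3 sits at t = (3 − 1)/(4 − 1) = 2/3 ≈ 0.6667.
#1abc9c → (26, 188, 156); #ff6f61 → (255, 111, 97).
R = 26 + 0.6667 × (255 − 26) = 178.674 → 179
G = 188 + 0.6667 × (111 − 188) = 136.664 → 137
B = 156 + 0.6667 × (97 − 156) = 116.665 → 117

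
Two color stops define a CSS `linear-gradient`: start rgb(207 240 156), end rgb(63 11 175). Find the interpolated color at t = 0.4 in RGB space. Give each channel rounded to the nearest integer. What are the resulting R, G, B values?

R = 207 + 0.4 × (63 − 207) = 207 + 0.4 × -144 = 149.4 → 149
G = 240 + 0.4 × (11 − 240) = 240 + 0.4 × -229 = 148.4 → 148
B = 156 + 0.4 × (175 − 156) = 156 + 0.4 × 19 = 163.6 → 164
So the blended color is (149, 148, 164), about #9594a4.

(149, 148, 164)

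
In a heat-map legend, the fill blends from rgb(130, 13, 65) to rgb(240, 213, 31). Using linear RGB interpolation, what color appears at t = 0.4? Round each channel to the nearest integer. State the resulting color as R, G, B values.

(174, 93, 51)

R = 130 + 0.4 × (240 − 130) = 130 + 0.4 × 110 = 174 → 174
G = 13 + 0.4 × (213 − 13) = 13 + 0.4 × 200 = 93 → 93
B = 65 + 0.4 × (31 − 65) = 65 + 0.4 × -34 = 51.4 → 51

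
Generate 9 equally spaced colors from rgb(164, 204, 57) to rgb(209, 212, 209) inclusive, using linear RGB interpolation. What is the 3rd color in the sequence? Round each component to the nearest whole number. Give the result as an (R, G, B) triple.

With 9 swatches and endpoints inclusive, swatch 3 sits at t = (3 − 1)/(9 − 1) = 2/8 ≈ 0.25.
R = 164 + 0.25 × (209 − 164) = 175.25 → 175
G = 204 + 0.25 × (212 − 204) = 206 → 206
B = 57 + 0.25 × (209 − 57) = 95 → 95

(175, 206, 95)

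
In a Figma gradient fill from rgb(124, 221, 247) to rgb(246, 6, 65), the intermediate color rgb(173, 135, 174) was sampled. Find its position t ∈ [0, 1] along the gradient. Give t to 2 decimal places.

0.40

Invert the lerp on the G channel (largest span, 215): t = (135 − 221) / (6 − 221) = -86/-215 = 0.4.
Check on R: (173 − 124)/(246 − 124) = 0.4016 ✓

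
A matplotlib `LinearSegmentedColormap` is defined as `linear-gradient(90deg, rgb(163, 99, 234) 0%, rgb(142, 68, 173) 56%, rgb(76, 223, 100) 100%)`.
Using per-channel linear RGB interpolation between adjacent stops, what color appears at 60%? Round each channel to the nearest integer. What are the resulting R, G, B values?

60% lies between the 56% and 100% stops, so the local fraction is t = (60 − 56)/(100 − 56) = 4/44 ≈ 0.0909.
R = 142 + 0.0909 × (76 − 142) = 136.001 → 136
G = 68 + 0.0909 × (223 − 68) = 82.09 → 82
B = 173 + 0.0909 × (100 − 173) = 166.364 → 166

(136, 82, 166)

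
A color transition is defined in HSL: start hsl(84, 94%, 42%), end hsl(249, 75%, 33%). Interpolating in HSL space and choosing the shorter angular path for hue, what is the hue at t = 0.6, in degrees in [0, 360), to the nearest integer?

183

Hue arc: Δh = 249 − 84 = 165° (|Δh| ≤ 180, already the shorter path).
H = 84 + 0.6 × (165) = 183 → 183°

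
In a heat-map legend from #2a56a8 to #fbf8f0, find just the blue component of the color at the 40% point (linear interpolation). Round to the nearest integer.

B₁ = 168 (from #2a56a8), B₂ = 240 (from #fbf8f0).
B = 168 + 0.4 × (240 − 168) = 196.8 → 197

197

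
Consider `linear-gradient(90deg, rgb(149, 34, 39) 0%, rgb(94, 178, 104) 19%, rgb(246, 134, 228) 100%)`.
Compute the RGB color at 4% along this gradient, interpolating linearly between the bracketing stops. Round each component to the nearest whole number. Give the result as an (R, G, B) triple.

4% lies between the 0% and 19% stops, so the local fraction is t = (4 − 0)/(19 − 0) = 4/19 ≈ 0.2105.
R = 149 + 0.2105 × (94 − 149) = 137.423 → 137
G = 34 + 0.2105 × (178 − 34) = 64.312 → 64
B = 39 + 0.2105 × (104 − 39) = 52.682 → 53

(137, 64, 53)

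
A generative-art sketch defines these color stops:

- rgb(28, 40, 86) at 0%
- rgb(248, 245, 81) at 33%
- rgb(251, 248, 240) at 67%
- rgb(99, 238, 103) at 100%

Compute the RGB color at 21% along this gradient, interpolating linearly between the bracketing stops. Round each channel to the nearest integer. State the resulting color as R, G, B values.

21% lies between the 0% and 33% stops, so the local fraction is t = (21 − 0)/(33 − 0) = 21/33 ≈ 0.6364.
R = 28 + 0.6364 × (248 − 28) = 168.008 → 168
G = 40 + 0.6364 × (245 − 40) = 170.462 → 170
B = 86 + 0.6364 × (81 − 86) = 82.818 → 83

(168, 170, 83)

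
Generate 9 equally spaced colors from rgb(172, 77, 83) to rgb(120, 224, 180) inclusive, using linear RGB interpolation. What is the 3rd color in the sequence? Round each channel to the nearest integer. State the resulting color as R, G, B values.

(159, 114, 107)

With 9 swatches and endpoints inclusive, swatch 3 sits at t = (3 − 1)/(9 − 1) = 2/8 ≈ 0.25.
R = 172 + 0.25 × (120 − 172) = 159 → 159
G = 77 + 0.25 × (224 − 77) = 113.75 → 114
B = 83 + 0.25 × (180 − 83) = 107.25 → 107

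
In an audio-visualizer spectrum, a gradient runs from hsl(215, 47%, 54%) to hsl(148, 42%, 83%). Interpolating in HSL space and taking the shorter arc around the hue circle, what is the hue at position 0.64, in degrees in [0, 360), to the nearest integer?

172

Hue arc: Δh = 148 − 215 = -67° (|Δh| ≤ 180, already the shorter path).
H = 215 + 0.64 × (-67) = 172.12 → 172°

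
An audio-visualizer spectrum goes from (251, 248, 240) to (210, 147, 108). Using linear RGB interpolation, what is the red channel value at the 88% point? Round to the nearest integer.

R = 251 + 0.88 × (210 − 251) = 214.92 → 215

215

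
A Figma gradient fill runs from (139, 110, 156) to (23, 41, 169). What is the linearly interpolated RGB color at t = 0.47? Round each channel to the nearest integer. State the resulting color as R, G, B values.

(84, 78, 162)

R = 139 + 0.47 × (23 − 139) = 139 + 0.47 × -116 = 84.48 → 84
G = 110 + 0.47 × (41 − 110) = 110 + 0.47 × -69 = 77.57 → 78
B = 156 + 0.47 × (169 − 156) = 156 + 0.47 × 13 = 162.11 → 162
So the blended color is (84, 78, 162), about #544ea2.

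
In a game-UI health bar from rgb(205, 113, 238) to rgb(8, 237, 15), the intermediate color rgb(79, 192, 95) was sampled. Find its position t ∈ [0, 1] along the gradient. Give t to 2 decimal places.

Invert the lerp on the B channel (largest span, 223): t = (95 − 238) / (15 − 238) = -143/-223 = 0.64126.
Check on R: (79 − 205)/(8 − 205) = 0.6396 ✓

0.64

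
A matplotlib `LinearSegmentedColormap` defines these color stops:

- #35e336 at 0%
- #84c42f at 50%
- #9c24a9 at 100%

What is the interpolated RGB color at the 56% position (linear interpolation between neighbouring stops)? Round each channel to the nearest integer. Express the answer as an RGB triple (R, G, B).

56% lies between the 50% and 100% stops, so the local fraction is t = (56 − 50)/(100 − 50) = 6/50 ≈ 0.12.
#84c42f → (132, 196, 47); #9c24a9 → (156, 36, 169).
R = 132 + 0.12 × (156 − 132) = 134.88 → 135
G = 196 + 0.12 × (36 − 196) = 176.8 → 177
B = 47 + 0.12 × (169 − 47) = 61.64 → 62

(135, 177, 62)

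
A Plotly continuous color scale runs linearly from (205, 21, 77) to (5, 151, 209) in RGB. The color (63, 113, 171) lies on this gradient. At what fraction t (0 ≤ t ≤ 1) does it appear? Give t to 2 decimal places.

0.71

Invert the lerp on the R channel (largest span, 200): t = (63 − 205) / (5 − 205) = -142/-200 = 0.71.
Check on G: (113 − 21)/(151 − 21) = 0.7077 ✓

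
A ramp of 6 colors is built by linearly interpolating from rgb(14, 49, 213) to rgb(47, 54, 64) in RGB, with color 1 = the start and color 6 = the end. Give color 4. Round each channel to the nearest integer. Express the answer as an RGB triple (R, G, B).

(34, 52, 124)

With 6 swatches and endpoints inclusive, swatch 4 sits at t = (4 − 1)/(6 − 1) = 3/5 ≈ 0.6.
R = 14 + 0.6 × (47 − 14) = 33.8 → 34
G = 49 + 0.6 × (54 − 49) = 52 → 52
B = 213 + 0.6 × (64 − 213) = 123.6 → 124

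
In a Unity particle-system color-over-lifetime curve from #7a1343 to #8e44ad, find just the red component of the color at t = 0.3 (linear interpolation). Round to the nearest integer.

128

R₁ = 122 (from #7a1343), R₂ = 142 (from #8e44ad).
R = 122 + 0.3 × (142 − 122) = 128 → 128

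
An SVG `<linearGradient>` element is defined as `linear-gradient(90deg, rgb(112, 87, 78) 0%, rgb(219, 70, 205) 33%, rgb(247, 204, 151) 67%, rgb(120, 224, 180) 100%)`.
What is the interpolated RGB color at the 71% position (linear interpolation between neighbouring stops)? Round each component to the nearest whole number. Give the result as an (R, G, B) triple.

(232, 206, 155)

71% lies between the 67% and 100% stops, so the local fraction is t = (71 − 67)/(100 − 67) = 4/33 ≈ 0.1212.
R = 247 + 0.1212 × (120 − 247) = 231.608 → 232
G = 204 + 0.1212 × (224 − 204) = 206.424 → 206
B = 151 + 0.1212 × (180 − 151) = 154.515 → 155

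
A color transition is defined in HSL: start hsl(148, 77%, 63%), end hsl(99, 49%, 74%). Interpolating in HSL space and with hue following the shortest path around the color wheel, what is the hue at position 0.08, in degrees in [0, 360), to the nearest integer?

Hue arc: Δh = 99 − 148 = -49° (|Δh| ≤ 180, already the shorter path).
H = 148 + 0.08 × (-49) = 144.08 → 144°

144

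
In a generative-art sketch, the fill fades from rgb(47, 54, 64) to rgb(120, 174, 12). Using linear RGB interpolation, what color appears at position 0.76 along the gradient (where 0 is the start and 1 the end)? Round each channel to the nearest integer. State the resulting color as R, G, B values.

R = 47 + 0.76 × (120 − 47) = 47 + 0.76 × 73 = 102.48 → 102
G = 54 + 0.76 × (174 − 54) = 54 + 0.76 × 120 = 145.2 → 145
B = 64 + 0.76 × (12 − 64) = 64 + 0.76 × -52 = 24.48 → 24

(102, 145, 24)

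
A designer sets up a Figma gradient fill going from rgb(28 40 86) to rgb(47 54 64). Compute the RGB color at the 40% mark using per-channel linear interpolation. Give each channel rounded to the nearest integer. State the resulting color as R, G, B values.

(36, 46, 77)

40% corresponds to t = 0.4.
R = 28 + 0.4 × (47 − 28) = 28 + 0.4 × 19 = 35.6 → 36
G = 40 + 0.4 × (54 − 40) = 40 + 0.4 × 14 = 45.6 → 46
B = 86 + 0.4 × (64 − 86) = 86 + 0.4 × -22 = 77.2 → 77
So the blended color is (36, 46, 77), about #242e4d.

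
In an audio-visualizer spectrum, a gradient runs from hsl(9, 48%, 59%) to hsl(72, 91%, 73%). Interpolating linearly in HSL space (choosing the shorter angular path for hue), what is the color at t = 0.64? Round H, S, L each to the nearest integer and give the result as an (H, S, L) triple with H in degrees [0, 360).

(49, 76, 68)

Hue arc: Δh = 72 − 9 = 63° (|Δh| ≤ 180, already the shorter path).
H = 9 + 0.64 × (63) = 49.32 → 49°
S = 48 + 0.64 × (91 − 48) = 75.52 → 76%
L = 59 + 0.64 × (73 − 59) = 67.96 → 68%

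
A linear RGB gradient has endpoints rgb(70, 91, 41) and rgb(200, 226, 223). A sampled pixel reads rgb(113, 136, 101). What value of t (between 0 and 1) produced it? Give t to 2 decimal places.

0.33

Invert the lerp on the B channel (largest span, 182): t = (101 − 41) / (223 − 41) = 60/182 = 0.32967.
Check on R: (113 − 70)/(200 − 70) = 0.3308 ✓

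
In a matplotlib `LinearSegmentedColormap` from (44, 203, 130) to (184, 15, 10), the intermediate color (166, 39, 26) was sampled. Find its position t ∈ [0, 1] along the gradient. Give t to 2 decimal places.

Invert the lerp on the G channel (largest span, 188): t = (39 − 203) / (15 − 203) = -164/-188 = 0.87234.
Check on R: (166 − 44)/(184 − 44) = 0.8714 ✓

0.87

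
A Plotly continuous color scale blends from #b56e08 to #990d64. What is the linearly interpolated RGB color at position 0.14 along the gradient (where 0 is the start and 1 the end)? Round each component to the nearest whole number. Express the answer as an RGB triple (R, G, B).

(177, 96, 21)

#b56e08 → (181, 110, 8); #990d64 → (153, 13, 100).
R = 181 + 0.14 × (153 − 181) = 181 + 0.14 × -28 = 177.08 → 177
G = 110 + 0.14 × (13 − 110) = 110 + 0.14 × -97 = 96.42 → 96
B = 8 + 0.14 × (100 − 8) = 8 + 0.14 × 92 = 20.88 → 21
So the blended color is (177, 96, 21), about #b16015.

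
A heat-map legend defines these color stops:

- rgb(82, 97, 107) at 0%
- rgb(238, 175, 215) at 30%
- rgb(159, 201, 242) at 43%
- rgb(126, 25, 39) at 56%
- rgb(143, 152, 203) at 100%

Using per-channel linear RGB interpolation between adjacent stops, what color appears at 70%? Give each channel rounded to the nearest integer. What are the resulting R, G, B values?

70% lies between the 56% and 100% stops, so the local fraction is t = (70 − 56)/(100 − 56) = 14/44 ≈ 0.3182.
R = 126 + 0.3182 × (143 − 126) = 131.409 → 131
G = 25 + 0.3182 × (152 − 25) = 65.411 → 65
B = 39 + 0.3182 × (203 − 39) = 91.185 → 91

(131, 65, 91)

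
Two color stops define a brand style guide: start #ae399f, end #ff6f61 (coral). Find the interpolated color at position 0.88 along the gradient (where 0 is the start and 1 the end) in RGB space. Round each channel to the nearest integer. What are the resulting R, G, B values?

(245, 105, 104)

#ae399f → (174, 57, 159); #ff6f61 → (255, 111, 97).
R = 174 + 0.88 × (255 − 174) = 174 + 0.88 × 81 = 245.28 → 245
G = 57 + 0.88 × (111 − 57) = 57 + 0.88 × 54 = 104.52 → 105
B = 159 + 0.88 × (97 − 159) = 159 + 0.88 × -62 = 104.44 → 104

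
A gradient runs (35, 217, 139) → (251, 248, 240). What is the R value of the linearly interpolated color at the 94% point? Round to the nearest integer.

238

R = 35 + 0.94 × (251 − 35) = 238.04 → 238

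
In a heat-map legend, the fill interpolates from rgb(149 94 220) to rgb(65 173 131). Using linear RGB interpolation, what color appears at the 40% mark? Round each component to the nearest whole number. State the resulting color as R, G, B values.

40% corresponds to t = 0.4.
R = 149 + 0.4 × (65 − 149) = 149 + 0.4 × -84 = 115.4 → 115
G = 94 + 0.4 × (173 − 94) = 94 + 0.4 × 79 = 125.6 → 126
B = 220 + 0.4 × (131 − 220) = 220 + 0.4 × -89 = 184.4 → 184

(115, 126, 184)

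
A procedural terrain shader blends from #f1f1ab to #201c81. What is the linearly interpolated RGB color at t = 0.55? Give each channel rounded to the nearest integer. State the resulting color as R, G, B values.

#f1f1ab → (241, 241, 171); #201c81 → (32, 28, 129).
R = 241 + 0.55 × (32 − 241) = 241 + 0.55 × -209 = 126.05 → 126
G = 241 + 0.55 × (28 − 241) = 241 + 0.55 × -213 = 123.85 → 124
B = 171 + 0.55 × (129 − 171) = 171 + 0.55 × -42 = 147.9 → 148

(126, 124, 148)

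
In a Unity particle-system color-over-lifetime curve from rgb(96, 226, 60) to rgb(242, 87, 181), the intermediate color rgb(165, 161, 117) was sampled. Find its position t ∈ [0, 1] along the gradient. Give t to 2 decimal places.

0.47

Invert the lerp on the R channel (largest span, 146): t = (165 − 96) / (242 − 96) = 69/146 = 0.4726.
Check on G: (161 − 226)/(87 − 226) = 0.4676 ✓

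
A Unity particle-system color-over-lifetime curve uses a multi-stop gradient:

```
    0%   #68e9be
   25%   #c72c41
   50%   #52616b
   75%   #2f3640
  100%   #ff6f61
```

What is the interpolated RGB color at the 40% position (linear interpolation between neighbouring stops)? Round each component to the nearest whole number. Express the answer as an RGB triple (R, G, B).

(129, 76, 90)

40% lies between the 25% and 50% stops, so the local fraction is t = (40 − 25)/(50 − 25) = 15/25 ≈ 0.6.
#c72c41 → (199, 44, 65); #52616b → (82, 97, 107).
R = 199 + 0.6 × (82 − 199) = 128.8 → 129
G = 44 + 0.6 × (97 − 44) = 75.8 → 76
B = 65 + 0.6 × (107 − 65) = 90.2 → 90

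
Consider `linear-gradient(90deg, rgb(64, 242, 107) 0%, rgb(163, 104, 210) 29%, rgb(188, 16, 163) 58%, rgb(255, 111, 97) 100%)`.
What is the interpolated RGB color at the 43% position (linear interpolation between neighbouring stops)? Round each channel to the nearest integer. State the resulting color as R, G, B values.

(175, 62, 187)

43% lies between the 29% and 58% stops, so the local fraction is t = (43 − 29)/(58 − 29) = 14/29 ≈ 0.4828.
R = 163 + 0.4828 × (188 − 163) = 175.07 → 175
G = 104 + 0.4828 × (16 − 104) = 61.514 → 62
B = 210 + 0.4828 × (163 − 210) = 187.308 → 187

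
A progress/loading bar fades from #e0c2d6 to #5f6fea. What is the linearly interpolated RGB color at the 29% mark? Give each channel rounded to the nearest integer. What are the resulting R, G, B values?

(187, 170, 220)

#e0c2d6 → (224, 194, 214); #5f6fea → (95, 111, 234).
29% corresponds to t = 0.29.
R = 224 + 0.29 × (95 − 224) = 224 + 0.29 × -129 = 186.59 → 187
G = 194 + 0.29 × (111 − 194) = 194 + 0.29 × -83 = 169.93 → 170
B = 214 + 0.29 × (234 − 214) = 214 + 0.29 × 20 = 219.8 → 220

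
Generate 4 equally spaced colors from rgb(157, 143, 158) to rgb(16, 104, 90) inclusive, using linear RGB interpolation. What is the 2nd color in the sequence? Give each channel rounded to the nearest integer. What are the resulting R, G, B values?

(110, 130, 135)

With 4 swatches and endpoints inclusive, swatch 2 sits at t = (2 − 1)/(4 − 1) = 1/3 ≈ 0.3333.
R = 157 + 0.3333 × (16 − 157) = 110.005 → 110
G = 143 + 0.3333 × (104 − 143) = 130.001 → 130
B = 158 + 0.3333 × (90 − 158) = 135.336 → 135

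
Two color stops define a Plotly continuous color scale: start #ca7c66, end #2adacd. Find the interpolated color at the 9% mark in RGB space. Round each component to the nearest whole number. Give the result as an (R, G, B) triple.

(188, 132, 111)

#ca7c66 → (202, 124, 102); #2adacd → (42, 218, 205).
9% corresponds to t = 0.09.
R = 202 + 0.09 × (42 − 202) = 202 + 0.09 × -160 = 187.6 → 188
G = 124 + 0.09 × (218 − 124) = 124 + 0.09 × 94 = 132.46 → 132
B = 102 + 0.09 × (205 − 102) = 102 + 0.09 × 103 = 111.27 → 111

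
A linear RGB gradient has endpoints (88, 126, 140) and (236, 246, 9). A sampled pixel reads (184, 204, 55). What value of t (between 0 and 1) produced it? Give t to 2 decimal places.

0.65

Invert the lerp on the R channel (largest span, 148): t = (184 − 88) / (236 − 88) = 96/148 = 0.64865.
Check on G: (204 − 126)/(246 − 126) = 0.65 ✓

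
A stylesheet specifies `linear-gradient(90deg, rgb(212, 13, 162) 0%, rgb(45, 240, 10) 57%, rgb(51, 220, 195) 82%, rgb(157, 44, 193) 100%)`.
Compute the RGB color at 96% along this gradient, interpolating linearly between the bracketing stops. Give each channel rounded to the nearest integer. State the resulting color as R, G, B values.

96% lies between the 82% and 100% stops, so the local fraction is t = (96 − 82)/(100 − 82) = 14/18 ≈ 0.7778.
R = 51 + 0.7778 × (157 − 51) = 133.447 → 133
G = 220 + 0.7778 × (44 − 220) = 83.107 → 83
B = 195 + 0.7778 × (193 − 195) = 193.444 → 193

(133, 83, 193)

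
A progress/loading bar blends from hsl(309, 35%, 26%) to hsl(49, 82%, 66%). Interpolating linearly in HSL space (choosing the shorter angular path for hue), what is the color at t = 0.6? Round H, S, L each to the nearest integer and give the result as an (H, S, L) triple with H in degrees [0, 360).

Hue: 49 − 309 = -260°, but |-260| > 180 so the shorter arc goes the other way: Δh = -260 + 360 = 100°.
H = 309 + 0.6 × (100) = 369 → 369 → 369 mod 360 = 9°
S = 35 + 0.6 × (82 − 35) = 63.2 → 63%
L = 26 + 0.6 × (66 − 26) = 50 → 50%

(9, 63, 50)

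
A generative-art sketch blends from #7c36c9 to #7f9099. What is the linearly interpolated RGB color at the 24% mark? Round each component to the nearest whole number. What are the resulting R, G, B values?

(125, 76, 189)

#7c36c9 → (124, 54, 201); #7f9099 → (127, 144, 153).
24% corresponds to t = 0.24.
R = 124 + 0.24 × (127 − 124) = 124 + 0.24 × 3 = 124.72 → 125
G = 54 + 0.24 × (144 − 54) = 54 + 0.24 × 90 = 75.6 → 76
B = 201 + 0.24 × (153 − 201) = 201 + 0.24 × -48 = 189.48 → 189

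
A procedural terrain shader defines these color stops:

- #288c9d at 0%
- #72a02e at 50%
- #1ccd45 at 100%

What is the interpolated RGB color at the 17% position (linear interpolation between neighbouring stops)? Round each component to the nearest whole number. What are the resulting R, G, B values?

(65, 147, 119)

17% lies between the 0% and 50% stops, so the local fraction is t = (17 − 0)/(50 − 0) = 17/50 ≈ 0.34.
#288c9d → (40, 140, 157); #72a02e → (114, 160, 46).
R = 40 + 0.34 × (114 − 40) = 65.16 → 65
G = 140 + 0.34 × (160 − 140) = 146.8 → 147
B = 157 + 0.34 × (46 − 157) = 119.26 → 119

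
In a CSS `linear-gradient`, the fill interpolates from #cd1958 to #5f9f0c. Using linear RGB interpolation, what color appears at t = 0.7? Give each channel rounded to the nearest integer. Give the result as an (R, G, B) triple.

#cd1958 → (205, 25, 88); #5f9f0c → (95, 159, 12).
R = 205 + 0.7 × (95 − 205) = 205 + 0.7 × -110 = 128 → 128
G = 25 + 0.7 × (159 − 25) = 25 + 0.7 × 134 = 118.8 → 119
B = 88 + 0.7 × (12 − 88) = 88 + 0.7 × -76 = 34.8 → 35

(128, 119, 35)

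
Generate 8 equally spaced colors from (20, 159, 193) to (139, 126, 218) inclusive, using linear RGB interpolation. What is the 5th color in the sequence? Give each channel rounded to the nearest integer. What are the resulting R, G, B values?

(88, 140, 207)

With 8 swatches and endpoints inclusive, swatch 5 sits at t = (5 − 1)/(8 − 1) = 4/7 ≈ 0.5714.
R = 20 + 0.5714 × (139 − 20) = 87.997 → 88
G = 159 + 0.5714 × (126 − 159) = 140.144 → 140
B = 193 + 0.5714 × (218 − 193) = 207.285 → 207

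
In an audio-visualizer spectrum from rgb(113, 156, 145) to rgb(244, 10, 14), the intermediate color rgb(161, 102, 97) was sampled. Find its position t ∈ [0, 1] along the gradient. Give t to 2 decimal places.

Invert the lerp on the G channel (largest span, 146): t = (102 − 156) / (10 − 156) = -54/-146 = 0.36986.
Check on R: (161 − 113)/(244 − 113) = 0.3664 ✓

0.37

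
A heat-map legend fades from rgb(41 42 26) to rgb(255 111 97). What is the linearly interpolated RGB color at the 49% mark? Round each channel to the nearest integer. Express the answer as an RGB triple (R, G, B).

49% corresponds to t = 0.49.
R = 41 + 0.49 × (255 − 41) = 41 + 0.49 × 214 = 145.86 → 146
G = 42 + 0.49 × (111 − 42) = 42 + 0.49 × 69 = 75.81 → 76
B = 26 + 0.49 × (97 − 26) = 26 + 0.49 × 71 = 60.79 → 61

(146, 76, 61)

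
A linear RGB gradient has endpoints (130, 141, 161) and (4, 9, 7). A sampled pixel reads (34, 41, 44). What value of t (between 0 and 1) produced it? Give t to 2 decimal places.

Invert the lerp on the B channel (largest span, 154): t = (44 − 161) / (7 − 161) = -117/-154 = 0.75974.
Check on R: (34 − 130)/(4 − 130) = 0.7619 ✓

0.76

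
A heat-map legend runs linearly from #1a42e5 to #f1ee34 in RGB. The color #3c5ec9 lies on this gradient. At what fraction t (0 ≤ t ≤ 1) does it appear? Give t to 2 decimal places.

0.16

Invert the lerp on the R channel (largest span, 215): t = (60 − 26) / (241 − 26) = 34/215 = 0.15814.
Check on G: (94 − 66)/(238 − 66) = 0.1628 ✓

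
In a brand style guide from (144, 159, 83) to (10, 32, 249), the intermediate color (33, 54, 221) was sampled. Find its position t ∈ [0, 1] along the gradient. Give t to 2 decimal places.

0.83

Invert the lerp on the B channel (largest span, 166): t = (221 − 83) / (249 − 83) = 138/166 = 0.83133.
Check on R: (33 − 144)/(10 − 144) = 0.8284 ✓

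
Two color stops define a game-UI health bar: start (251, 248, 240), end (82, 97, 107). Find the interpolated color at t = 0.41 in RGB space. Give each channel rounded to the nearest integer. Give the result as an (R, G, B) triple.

(182, 186, 185)

R = 251 + 0.41 × (82 − 251) = 251 + 0.41 × -169 = 181.71 → 182
G = 248 + 0.41 × (97 − 248) = 248 + 0.41 × -151 = 186.09 → 186
B = 240 + 0.41 × (107 − 240) = 240 + 0.41 × -133 = 185.47 → 185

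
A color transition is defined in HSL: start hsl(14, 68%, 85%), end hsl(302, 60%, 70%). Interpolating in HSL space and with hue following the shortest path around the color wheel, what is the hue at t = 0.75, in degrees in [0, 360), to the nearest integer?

Hue: 302 − 14 = 288°, but |288| > 180 so the shorter arc goes the other way: Δh = 288 − 360 = -72°.
H = 14 + 0.75 × (-72) = -40 → -40 → -40 mod 360 = 320°

320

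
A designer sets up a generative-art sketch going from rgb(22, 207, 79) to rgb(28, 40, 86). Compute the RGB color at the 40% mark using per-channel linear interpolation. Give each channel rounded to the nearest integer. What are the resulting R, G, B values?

(24, 140, 82)

40% corresponds to t = 0.4.
R = 22 + 0.4 × (28 − 22) = 22 + 0.4 × 6 = 24.4 → 24
G = 207 + 0.4 × (40 − 207) = 207 + 0.4 × -167 = 140.2 → 140
B = 79 + 0.4 × (86 − 79) = 79 + 0.4 × 7 = 81.8 → 82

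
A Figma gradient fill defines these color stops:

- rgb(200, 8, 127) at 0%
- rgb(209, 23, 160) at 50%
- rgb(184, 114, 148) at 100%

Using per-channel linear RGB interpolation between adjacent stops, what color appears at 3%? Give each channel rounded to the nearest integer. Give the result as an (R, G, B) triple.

(201, 9, 129)

3% lies between the 0% and 50% stops, so the local fraction is t = (3 − 0)/(50 − 0) = 3/50 ≈ 0.06.
R = 200 + 0.06 × (209 − 200) = 200.54 → 201
G = 8 + 0.06 × (23 − 8) = 8.9 → 9
B = 127 + 0.06 × (160 − 127) = 128.98 → 129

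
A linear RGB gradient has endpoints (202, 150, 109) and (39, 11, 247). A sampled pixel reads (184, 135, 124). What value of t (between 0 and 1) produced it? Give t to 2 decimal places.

Invert the lerp on the R channel (largest span, 163): t = (184 − 202) / (39 − 202) = -18/-163 = 0.11043.
Check on G: (135 − 150)/(11 − 150) = 0.1079 ✓

0.11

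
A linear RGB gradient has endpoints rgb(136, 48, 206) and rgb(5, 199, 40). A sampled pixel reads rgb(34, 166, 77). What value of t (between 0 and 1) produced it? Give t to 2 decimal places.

0.78

Invert the lerp on the B channel (largest span, 166): t = (77 − 206) / (40 − 206) = -129/-166 = 0.77711.
Check on R: (34 − 136)/(5 − 136) = 0.7786 ✓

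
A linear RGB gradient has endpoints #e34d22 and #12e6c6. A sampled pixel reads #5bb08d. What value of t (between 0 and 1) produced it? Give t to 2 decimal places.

0.65

Invert the lerp on the R channel (largest span, 209): t = (91 − 227) / (18 − 227) = -136/-209 = 0.65072.
Check on G: (176 − 77)/(230 − 77) = 0.6471 ✓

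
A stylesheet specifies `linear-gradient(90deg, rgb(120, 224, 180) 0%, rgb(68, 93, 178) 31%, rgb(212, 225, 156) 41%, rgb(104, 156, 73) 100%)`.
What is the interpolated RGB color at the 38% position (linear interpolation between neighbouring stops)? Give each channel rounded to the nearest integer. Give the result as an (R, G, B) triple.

(169, 185, 163)

38% lies between the 31% and 41% stops, so the local fraction is t = (38 − 31)/(41 − 31) = 7/10 ≈ 0.7.
R = 68 + 0.7 × (212 − 68) = 168.8 → 169
G = 93 + 0.7 × (225 − 93) = 185.4 → 185
B = 178 + 0.7 × (156 − 178) = 162.6 → 163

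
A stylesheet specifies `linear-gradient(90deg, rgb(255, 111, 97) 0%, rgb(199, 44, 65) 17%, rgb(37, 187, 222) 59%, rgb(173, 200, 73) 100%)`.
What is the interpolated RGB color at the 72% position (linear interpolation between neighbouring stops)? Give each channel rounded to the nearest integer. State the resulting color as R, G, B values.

72% lies between the 59% and 100% stops, so the local fraction is t = (72 − 59)/(100 − 59) = 13/41 ≈ 0.3171.
R = 37 + 0.3171 × (173 − 37) = 80.126 → 80
G = 187 + 0.3171 × (200 − 187) = 191.122 → 191
B = 222 + 0.3171 × (73 − 222) = 174.752 → 175

(80, 191, 175)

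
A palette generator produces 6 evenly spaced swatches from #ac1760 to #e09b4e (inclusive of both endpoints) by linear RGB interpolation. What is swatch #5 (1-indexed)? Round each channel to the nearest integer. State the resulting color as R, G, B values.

(214, 129, 82)

With 6 swatches and endpoints inclusive, swatch 5 sits at t = (5 − 1)/(6 − 1) = 4/5 ≈ 0.8.
#ac1760 → (172, 23, 96); #e09b4e → (224, 155, 78).
R = 172 + 0.8 × (224 − 172) = 213.6 → 214
G = 23 + 0.8 × (155 − 23) = 128.6 → 129
B = 96 + 0.8 × (78 − 96) = 81.6 → 82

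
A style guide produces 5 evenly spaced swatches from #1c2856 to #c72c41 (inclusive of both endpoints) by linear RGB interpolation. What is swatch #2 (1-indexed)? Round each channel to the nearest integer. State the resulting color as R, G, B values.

(71, 41, 81)

With 5 swatches and endpoints inclusive, swatch 2 sits at t = (2 − 1)/(5 − 1) = 1/4 ≈ 0.25.
#1c2856 → (28, 40, 86); #c72c41 → (199, 44, 65).
R = 28 + 0.25 × (199 − 28) = 70.75 → 71
G = 40 + 0.25 × (44 − 40) = 41 → 41
B = 86 + 0.25 × (65 − 86) = 80.75 → 81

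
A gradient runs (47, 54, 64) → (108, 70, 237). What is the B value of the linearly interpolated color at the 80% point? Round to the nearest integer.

202

B = 64 + 0.8 × (237 − 64) = 202.4 → 202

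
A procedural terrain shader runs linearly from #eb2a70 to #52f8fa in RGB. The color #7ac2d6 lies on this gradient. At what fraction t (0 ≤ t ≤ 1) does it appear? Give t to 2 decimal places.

Invert the lerp on the G channel (largest span, 206): t = (194 − 42) / (248 − 42) = 152/206 = 0.73786.
Check on R: (122 − 235)/(82 − 235) = 0.7386 ✓

0.74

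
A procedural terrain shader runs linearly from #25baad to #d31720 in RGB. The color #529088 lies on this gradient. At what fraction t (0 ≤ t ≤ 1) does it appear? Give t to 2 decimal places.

Invert the lerp on the R channel (largest span, 174): t = (82 − 37) / (211 − 37) = 45/174 = 0.25862.
Check on G: (144 − 186)/(23 − 186) = 0.2577 ✓

0.26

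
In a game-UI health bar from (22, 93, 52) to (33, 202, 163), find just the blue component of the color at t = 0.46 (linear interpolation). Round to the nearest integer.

B = 52 + 0.46 × (163 − 52) = 103.06 → 103

103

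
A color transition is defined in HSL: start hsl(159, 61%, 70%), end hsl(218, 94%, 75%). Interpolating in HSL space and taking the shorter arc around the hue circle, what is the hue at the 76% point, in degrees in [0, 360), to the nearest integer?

204

Hue arc: Δh = 218 − 159 = 59° (|Δh| ≤ 180, already the shorter path).
H = 159 + 0.76 × (59) = 203.84 → 204°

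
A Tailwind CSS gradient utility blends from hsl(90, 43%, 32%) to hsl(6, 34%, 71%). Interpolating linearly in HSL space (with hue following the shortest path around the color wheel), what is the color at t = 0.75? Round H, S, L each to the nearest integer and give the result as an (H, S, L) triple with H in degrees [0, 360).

Hue arc: Δh = 6 − 90 = -84° (|Δh| ≤ 180, already the shorter path).
H = 90 + 0.75 × (-84) = 27 → 27°
S = 43 + 0.75 × (34 − 43) = 36.25 → 36%
L = 32 + 0.75 × (71 − 32) = 61.25 → 61%

(27, 36, 61)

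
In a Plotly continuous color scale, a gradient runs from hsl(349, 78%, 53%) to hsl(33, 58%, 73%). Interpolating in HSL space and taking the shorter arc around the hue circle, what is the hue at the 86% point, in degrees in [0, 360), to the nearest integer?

Hue: 33 − 349 = -316°, but |-316| > 180 so the shorter arc goes the other way: Δh = -316 + 360 = 44°.
H = 349 + 0.86 × (44) = 386.84 → 387 → 387 mod 360 = 27°

27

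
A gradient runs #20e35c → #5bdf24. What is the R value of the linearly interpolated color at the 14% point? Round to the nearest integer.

R₁ = 32 (from #20e35c), R₂ = 91 (from #5bdf24).
R = 32 + 0.14 × (91 − 32) = 40.26 → 40

40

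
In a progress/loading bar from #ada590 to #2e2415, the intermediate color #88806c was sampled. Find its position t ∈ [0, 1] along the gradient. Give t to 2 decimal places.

0.29

Invert the lerp on the G channel (largest span, 129): t = (128 − 165) / (36 − 165) = -37/-129 = 0.28682.
Check on R: (136 − 173)/(46 − 173) = 0.2913 ✓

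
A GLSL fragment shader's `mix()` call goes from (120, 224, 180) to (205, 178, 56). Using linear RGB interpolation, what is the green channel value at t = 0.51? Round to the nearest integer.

201

G = 224 + 0.51 × (178 − 224) = 200.54 → 201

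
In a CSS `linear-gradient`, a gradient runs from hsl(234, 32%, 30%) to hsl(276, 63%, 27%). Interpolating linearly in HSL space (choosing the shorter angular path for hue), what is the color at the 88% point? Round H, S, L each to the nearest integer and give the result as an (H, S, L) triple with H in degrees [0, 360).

(271, 59, 27)

Hue arc: Δh = 276 − 234 = 42° (|Δh| ≤ 180, already the shorter path).
H = 234 + 0.88 × (42) = 270.96 → 271°
S = 32 + 0.88 × (63 − 32) = 59.28 → 59%
L = 30 + 0.88 × (27 − 30) = 27.36 → 27%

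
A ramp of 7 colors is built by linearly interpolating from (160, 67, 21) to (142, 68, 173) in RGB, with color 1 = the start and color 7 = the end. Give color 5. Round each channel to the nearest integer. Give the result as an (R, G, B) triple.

(148, 68, 122)

With 7 swatches and endpoints inclusive, swatch 5 sits at t = (5 − 1)/(7 − 1) = 4/6 ≈ 0.6667.
R = 160 + 0.6667 × (142 − 160) = 147.999 → 148
G = 67 + 0.6667 × (68 − 67) = 67.667 → 68
B = 21 + 0.6667 × (173 − 21) = 122.338 → 122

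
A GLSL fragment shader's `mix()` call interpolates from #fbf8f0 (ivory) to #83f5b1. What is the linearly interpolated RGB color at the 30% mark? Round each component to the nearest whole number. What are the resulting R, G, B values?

(215, 247, 221)

#fbf8f0 → (251, 248, 240); #83f5b1 → (131, 245, 177).
30% corresponds to t = 0.3.
R = 251 + 0.3 × (131 − 251) = 251 + 0.3 × -120 = 215 → 215
G = 248 + 0.3 × (245 − 248) = 248 + 0.3 × -3 = 247.1 → 247
B = 240 + 0.3 × (177 − 240) = 240 + 0.3 × -63 = 221.1 → 221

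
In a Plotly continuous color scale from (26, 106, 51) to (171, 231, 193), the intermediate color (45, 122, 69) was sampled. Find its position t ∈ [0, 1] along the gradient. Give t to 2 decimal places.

Invert the lerp on the R channel (largest span, 145): t = (45 − 26) / (171 − 26) = 19/145 = 0.13103.
Check on G: (122 − 106)/(231 − 106) = 0.128 ✓

0.13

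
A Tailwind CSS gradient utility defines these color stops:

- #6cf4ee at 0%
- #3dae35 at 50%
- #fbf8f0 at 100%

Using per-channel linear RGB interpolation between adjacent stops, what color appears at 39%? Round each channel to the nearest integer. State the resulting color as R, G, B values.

(71, 189, 94)

39% lies between the 0% and 50% stops, so the local fraction is t = (39 − 0)/(50 − 0) = 39/50 ≈ 0.78.
#6cf4ee → (108, 244, 238); #3dae35 → (61, 174, 53).
R = 108 + 0.78 × (61 − 108) = 71.34 → 71
G = 244 + 0.78 × (174 − 244) = 189.4 → 189
B = 238 + 0.78 × (53 − 238) = 93.7 → 94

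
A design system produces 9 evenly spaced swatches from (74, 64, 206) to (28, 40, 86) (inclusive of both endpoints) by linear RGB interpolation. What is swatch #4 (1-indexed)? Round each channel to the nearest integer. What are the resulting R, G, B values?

With 9 swatches and endpoints inclusive, swatch 4 sits at t = (4 − 1)/(9 − 1) = 3/8 ≈ 0.375.
R = 74 + 0.375 × (28 − 74) = 56.75 → 57
G = 64 + 0.375 × (40 − 64) = 55 → 55
B = 206 + 0.375 × (86 − 206) = 161 → 161

(57, 55, 161)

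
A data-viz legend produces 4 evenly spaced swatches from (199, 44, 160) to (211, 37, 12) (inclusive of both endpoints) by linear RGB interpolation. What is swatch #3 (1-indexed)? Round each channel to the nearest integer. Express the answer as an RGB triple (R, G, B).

With 4 swatches and endpoints inclusive, swatch 3 sits at t = (3 − 1)/(4 − 1) = 2/3 ≈ 0.6667.
R = 199 + 0.6667 × (211 − 199) = 207 → 207
G = 44 + 0.6667 × (37 − 44) = 39.333 → 39
B = 160 + 0.6667 × (12 − 160) = 61.328 → 61

(207, 39, 61)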